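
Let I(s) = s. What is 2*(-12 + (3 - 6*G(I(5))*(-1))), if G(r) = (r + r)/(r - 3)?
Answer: 42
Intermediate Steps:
G(r) = 2*r/(-3 + r) (G(r) = (2*r)/(-3 + r) = 2*r/(-3 + r))
2*(-12 + (3 - 6*G(I(5))*(-1))) = 2*(-12 + (3 - 6*(2*5/(-3 + 5))*(-1))) = 2*(-12 + (3 - 6*(2*5/2)*(-1))) = 2*(-12 + (3 - 6*(2*5*(½))*(-1))) = 2*(-12 + (3 - 6*5*(-1))) = 2*(-12 + (3 - 30*(-1))) = 2*(-12 + (3 - 1*(-30))) = 2*(-12 + (3 + 30)) = 2*(-12 + 33) = 2*21 = 42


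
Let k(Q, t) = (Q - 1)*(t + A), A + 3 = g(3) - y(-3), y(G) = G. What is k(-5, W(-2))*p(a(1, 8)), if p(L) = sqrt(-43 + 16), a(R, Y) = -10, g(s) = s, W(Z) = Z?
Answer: -18*I*sqrt(3) ≈ -31.177*I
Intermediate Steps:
A = 3 (A = -3 + (3 - 1*(-3)) = -3 + (3 + 3) = -3 + 6 = 3)
p(L) = 3*I*sqrt(3) (p(L) = sqrt(-27) = 3*I*sqrt(3))
k(Q, t) = (-1 + Q)*(3 + t) (k(Q, t) = (Q - 1)*(t + 3) = (-1 + Q)*(3 + t))
k(-5, W(-2))*p(a(1, 8)) = (-3 - 1*(-2) + 3*(-5) - 5*(-2))*(3*I*sqrt(3)) = (-3 + 2 - 15 + 10)*(3*I*sqrt(3)) = -18*I*sqrt(3)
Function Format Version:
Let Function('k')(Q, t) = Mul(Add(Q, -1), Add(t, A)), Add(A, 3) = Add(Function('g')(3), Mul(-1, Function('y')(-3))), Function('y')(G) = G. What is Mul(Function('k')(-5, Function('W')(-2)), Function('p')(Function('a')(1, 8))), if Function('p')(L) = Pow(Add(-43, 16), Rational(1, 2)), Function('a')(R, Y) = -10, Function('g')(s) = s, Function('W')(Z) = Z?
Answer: Mul(-18, I, Pow(3, Rational(1, 2))) ≈ Mul(-31.177, I)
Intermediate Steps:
A = 3 (A = Add(-3, Add(3, Mul(-1, -3))) = Add(-3, Add(3, 3)) = Add(-3, 6) = 3)
Function('p')(L) = Mul(3, I, Pow(3, Rational(1, 2))) (Function('p')(L) = Pow(-27, Rational(1, 2)) = Mul(3, I, Pow(3, Rational(1, 2))))
Function('k')(Q, t) = Mul(Add(-1, Q), Add(3, t)) (Function('k')(Q, t) = Mul(Add(Q, -1), Add(t, 3)) = Mul(Add(-1, Q), Add(3, t)))
Mul(Function('k')(-5, Function('W')(-2)), Function('p')(Function('a')(1, 8))) = Mul(Add(-3, Mul(-1, -2), Mul(3, -5), Mul(-5, -2)), Mul(3, I, Pow(3, Rational(1, 2)))) = Mul(Add(-3, 2, -15, 10), Mul(3, I, Pow(3, Rational(1, 2)))) = Mul(-6, Mul(3, I, Pow(3, Rational(1, 2)))) = Mul(-18, I, Pow(3, Rational(1, 2)))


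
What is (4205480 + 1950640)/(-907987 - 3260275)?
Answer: -3078060/2084131 ≈ -1.4769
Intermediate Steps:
(4205480 + 1950640)/(-907987 - 3260275) = 6156120/(-4168262) = 6156120*(-1/4168262) = -3078060/2084131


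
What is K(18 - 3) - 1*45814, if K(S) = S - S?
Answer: -45814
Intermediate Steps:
K(S) = 0
K(18 - 3) - 1*45814 = 0 - 1*45814 = 0 - 45814 = -45814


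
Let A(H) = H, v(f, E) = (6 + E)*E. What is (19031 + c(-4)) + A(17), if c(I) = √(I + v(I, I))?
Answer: 19048 + 2*I*√3 ≈ 19048.0 + 3.4641*I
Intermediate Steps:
v(f, E) = E*(6 + E)
c(I) = √(I + I*(6 + I))
(19031 + c(-4)) + A(17) = (19031 + √(-4*(7 - 4))) + 17 = (19031 + √(-4*3)) + 17 = (19031 + √(-12)) + 17 = (19031 + 2*I*√3) + 17 = 19048 + 2*I*√3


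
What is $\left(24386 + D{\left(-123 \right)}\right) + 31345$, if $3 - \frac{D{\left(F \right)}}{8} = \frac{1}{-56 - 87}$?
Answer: $\frac{7972973}{143} \approx 55755.0$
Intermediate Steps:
$D{\left(F \right)} = \frac{3440}{143}$ ($D{\left(F \right)} = 24 - \frac{8}{-56 - 87} = 24 - \frac{8}{-143} = 24 - - \frac{8}{143} = 24 + \frac{8}{143} = \frac{3440}{143}$)
$\left(24386 + D{\left(-123 \right)}\right) + 31345 = \left(24386 + \frac{3440}{143}\right) + 31345 = \frac{3490638}{143} + 31345 = \frac{7972973}{143}$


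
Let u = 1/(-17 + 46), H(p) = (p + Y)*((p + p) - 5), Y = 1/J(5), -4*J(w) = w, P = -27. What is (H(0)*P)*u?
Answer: -108/29 ≈ -3.7241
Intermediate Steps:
J(w) = -w/4
Y = -4/5 (Y = 1/(-1/4*5) = 1/(-5/4) = -4/5 ≈ -0.80000)
H(p) = (-5 + 2*p)*(-4/5 + p) (H(p) = (p - 4/5)*((p + p) - 5) = (-4/5 + p)*(2*p - 5) = (-4/5 + p)*(-5 + 2*p) = (-5 + 2*p)*(-4/5 + p))
u = 1/29 ≈ 0.034483
(H(0)*P)*u = ((4 + 2*0**2 - 33/5*0)*(-27))*(1/29) = ((4 + 2*0 + 0)*(-27))*(1/29) = ((4 + 0 + 0)*(-27))*(1/29) = (4*(-27))*(1/29) = -108*1/29 = -108/29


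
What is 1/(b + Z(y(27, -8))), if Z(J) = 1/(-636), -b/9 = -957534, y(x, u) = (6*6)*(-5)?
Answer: 636/5480924615 ≈ 1.1604e-7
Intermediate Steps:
y(x, u) = -180 (y(x, u) = 36*(-5) = -180)
b = 8617806 (b = -9*(-957534) = 8617806)
Z(J) = -1/636
1/(b + Z(y(27, -8))) = 1/(8617806 - 1/636) = 1/(5480924615/636) = 636/5480924615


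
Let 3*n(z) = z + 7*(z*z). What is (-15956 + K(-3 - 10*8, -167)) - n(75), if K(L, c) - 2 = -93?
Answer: -29197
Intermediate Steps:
K(L, c) = -91 (K(L, c) = 2 - 93 = -91)
n(z) = z/3 + 7*z²/3 (n(z) = (z + 7*(z*z))/3 = (z + 7*z²)/3 = z/3 + 7*z²/3)
(-15956 + K(-3 - 10*8, -167)) - n(75) = (-15956 - 91) - 75*(1 + 7*75)/3 = -16047 - 75*(1 + 525)/3 = -16047 - 75*526/3 = -16047 - 1*13150 = -16047 - 13150 = -29197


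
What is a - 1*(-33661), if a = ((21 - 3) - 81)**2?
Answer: 37630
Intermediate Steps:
a = 3969 (a = (18 - 81)**2 = (-63)**2 = 3969)
a - 1*(-33661) = 3969 - 1*(-33661) = 3969 + 33661 = 37630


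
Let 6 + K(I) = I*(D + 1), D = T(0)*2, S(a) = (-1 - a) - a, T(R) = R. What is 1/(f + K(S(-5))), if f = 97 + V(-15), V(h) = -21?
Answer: 1/79 ≈ 0.012658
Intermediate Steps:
S(a) = -1 - 2*a
D = 0 (D = 0*2 = 0)
f = 76 (f = 97 - 21 = 76)
K(I) = -6 + I (K(I) = -6 + I*(0 + 1) = -6 + I*1 = -6 + I)
1/(f + K(S(-5))) = 1/(76 + (-6 + (-1 - 2*(-5)))) = 1/(76 + (-6 + (-1 + 10))) = 1/(76 + (-6 + 9)) = 1/(76 + 3) = 1/79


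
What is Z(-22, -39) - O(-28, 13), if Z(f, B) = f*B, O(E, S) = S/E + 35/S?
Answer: 311501/364 ≈ 855.77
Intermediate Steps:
O(E, S) = 35/S + S/E
Z(f, B) = B*f
Z(-22, -39) - O(-28, 13) = -39*(-22) - (35/13 + 13/(-28)) = 858 - (35*(1/13) + 13*(-1/28)) = 858 - (35/13 - 13/28) = 858 - 1*811/364 = 858 - 811/364 = 311501/364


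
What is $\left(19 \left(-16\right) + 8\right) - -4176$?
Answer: $3880$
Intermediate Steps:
$\left(19 \left(-16\right) + 8\right) - -4176 = \left(-304 + 8\right) + 4176 = -296 + 4176 = 3880$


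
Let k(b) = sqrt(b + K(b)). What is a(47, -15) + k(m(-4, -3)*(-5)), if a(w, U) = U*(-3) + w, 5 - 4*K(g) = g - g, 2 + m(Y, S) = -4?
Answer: 92 + 5*sqrt(5)/2 ≈ 97.590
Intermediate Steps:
m(Y, S) = -6 (m(Y, S) = -2 - 4 = -6)
K(g) = 5/4 (K(g) = 5/4 - (g - g)/4 = 5/4 - 1/4*0 = 5/4 + 0 = 5/4)
k(b) = sqrt(5/4 + b) (k(b) = sqrt(b + 5/4) = sqrt(5/4 + b))
a(w, U) = w - 3*U (a(w, U) = -3*U + w = w - 3*U)
a(47, -15) + k(m(-4, -3)*(-5)) = (47 - 3*(-15)) + sqrt(5 + 4*(-6*(-5)))/2 = (47 + 45) + sqrt(5 + 4*30)/2 = 92 + sqrt(5 + 120)/2 = 92 + sqrt(125)/2 = 92 + (5*sqrt(5))/2 = 92 + 5*sqrt(5)/2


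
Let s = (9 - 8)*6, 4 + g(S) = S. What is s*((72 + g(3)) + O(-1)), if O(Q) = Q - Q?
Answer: 426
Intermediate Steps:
O(Q) = 0
g(S) = -4 + S
s = 6 (s = 1*6 = 6)
s*((72 + g(3)) + O(-1)) = 6*((72 + (-4 + 3)) + 0) = 6*((72 - 1) + 0) = 6*(71 + 0) = 6*71 = 426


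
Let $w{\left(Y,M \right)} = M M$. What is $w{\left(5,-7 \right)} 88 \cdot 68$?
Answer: $293216$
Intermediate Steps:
$w{\left(Y,M \right)} = M^{2}$
$w{\left(5,-7 \right)} 88 \cdot 68 = \left(-7\right)^{2} \cdot 88 \cdot 68 = 49 \cdot 88 \cdot 68 = 4312 \cdot 68 = 293216$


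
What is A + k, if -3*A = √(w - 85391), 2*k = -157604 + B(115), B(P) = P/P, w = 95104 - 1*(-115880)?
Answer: -157603/2 - √125593/3 ≈ -78920.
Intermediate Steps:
w = 210984 (w = 95104 + 115880 = 210984)
B(P) = 1
k = -157603/2 (k = (-157604 + 1)/2 = (½)*(-157603) = -157603/2 ≈ -78802.)
A = -√125593/3 (A = -√(210984 - 85391)/3 = -√125593/3 ≈ -118.13)
A + k = -√125593/3 - 157603/2 = -157603/2 - √125593/3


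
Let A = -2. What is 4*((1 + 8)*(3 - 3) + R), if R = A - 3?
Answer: -20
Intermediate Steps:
R = -5 (R = -2 - 3 = -5)
4*((1 + 8)*(3 - 3) + R) = 4*((1 + 8)*(3 - 3) - 5) = 4*(9*0 - 5) = 4*(0 - 5) = 4*(-5) = -20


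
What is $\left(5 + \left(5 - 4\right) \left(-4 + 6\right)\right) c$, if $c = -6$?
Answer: $-42$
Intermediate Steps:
$\left(5 + \left(5 - 4\right) \left(-4 + 6\right)\right) c = \left(5 + \left(5 - 4\right) \left(-4 + 6\right)\right) \left(-6\right) = \left(5 + 1 \cdot 2\right) \left(-6\right) = \left(5 + 2\right) \left(-6\right) = 7 \left(-6\right) = -42$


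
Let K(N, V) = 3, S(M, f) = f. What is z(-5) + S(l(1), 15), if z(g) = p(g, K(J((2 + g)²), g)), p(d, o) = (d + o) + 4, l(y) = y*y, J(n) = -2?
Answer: 17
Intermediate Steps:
l(y) = y²
p(d, o) = 4 + d + o
z(g) = 7 + g (z(g) = 4 + g + 3 = 7 + g)
z(-5) + S(l(1), 15) = (7 - 5) + 15 = 2 + 15 = 17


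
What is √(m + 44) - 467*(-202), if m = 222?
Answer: 94334 + √266 ≈ 94350.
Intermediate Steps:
√(m + 44) - 467*(-202) = √(222 + 44) - 467*(-202) = √266 + 94334 = 94334 + √266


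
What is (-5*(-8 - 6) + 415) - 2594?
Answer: -2109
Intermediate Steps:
(-5*(-8 - 6) + 415) - 2594 = (-5*(-14) + 415) - 2594 = (70 + 415) - 2594 = 485 - 2594 = -2109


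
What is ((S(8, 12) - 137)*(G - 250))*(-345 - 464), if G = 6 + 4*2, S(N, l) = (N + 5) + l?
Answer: -21383488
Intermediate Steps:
S(N, l) = 5 + N + l (S(N, l) = (5 + N) + l = 5 + N + l)
G = 14 (G = 6 + 8 = 14)
((S(8, 12) - 137)*(G - 250))*(-345 - 464) = (((5 + 8 + 12) - 137)*(14 - 250))*(-345 - 464) = ((25 - 137)*(-236))*(-809) = -112*(-236)*(-809) = 26432*(-809) = -21383488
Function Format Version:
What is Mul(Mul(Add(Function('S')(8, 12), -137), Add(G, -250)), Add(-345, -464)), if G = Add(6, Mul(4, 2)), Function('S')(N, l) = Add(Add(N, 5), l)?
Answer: -21383488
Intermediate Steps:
Function('S')(N, l) = Add(5, N, l) (Function('S')(N, l) = Add(Add(5, N), l) = Add(5, N, l))
G = 14 (G = Add(6, 8) = 14)
Mul(Mul(Add(Function('S')(8, 12), -137), Add(G, -250)), Add(-345, -464)) = Mul(Mul(Add(Add(5, 8, 12), -137), Add(14, -250)), Add(-345, -464)) = Mul(Mul(Add(25, -137), -236), -809) = Mul(Mul(-112, -236), -809) = Mul(26432, -809) = -21383488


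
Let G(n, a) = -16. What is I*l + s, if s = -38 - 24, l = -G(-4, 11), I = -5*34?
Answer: -2782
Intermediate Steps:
I = -170
l = 16 (l = -1*(-16) = 16)
s = -62
I*l + s = -170*16 - 62 = -2720 - 62 = -2782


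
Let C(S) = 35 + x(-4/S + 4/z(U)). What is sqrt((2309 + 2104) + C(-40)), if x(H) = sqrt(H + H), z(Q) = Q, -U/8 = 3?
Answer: sqrt(1000800 + 15*I*sqrt(30))/15 ≈ 66.693 + 0.0027375*I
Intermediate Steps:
U = -24 (U = -8*3 = -24)
x(H) = sqrt(2)*sqrt(H) (x(H) = sqrt(2*H) = sqrt(2)*sqrt(H))
C(S) = 35 + sqrt(2)*sqrt(-1/6 - 4/S) (C(S) = 35 + sqrt(2)*sqrt(-4/S + 4/(-24)) = 35 + sqrt(2)*sqrt(-4/S + 4*(-1/24)) = 35 + sqrt(2)*sqrt(-4/S - 1/6) = 35 + sqrt(2)*sqrt(-1/6 - 4/S))
sqrt((2309 + 2104) + C(-40)) = sqrt((2309 + 2104) + (35 + sqrt(3)*sqrt((-24 - 1*(-40))/(-40))/3)) = sqrt(4413 + (35 + sqrt(3)*sqrt(-(-24 + 40)/40)/3)) = sqrt(4413 + (35 + sqrt(3)*sqrt(-1/40*16)/3)) = sqrt(4413 + (35 + sqrt(3)*sqrt(-2/5)/3)) = sqrt(4413 + (35 + sqrt(3)*(I*sqrt(10)/5)/3)) = sqrt(4413 + (35 + I*sqrt(30)/15)) = sqrt(4448 + I*sqrt(30)/15)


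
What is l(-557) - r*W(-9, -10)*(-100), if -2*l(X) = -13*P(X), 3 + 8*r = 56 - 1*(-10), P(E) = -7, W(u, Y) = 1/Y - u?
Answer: 27853/4 ≈ 6963.3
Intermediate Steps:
W(u, Y) = 1/Y - u
r = 63/8 (r = -3/8 + (56 - 1*(-10))/8 = -3/8 + (56 + 10)/8 = -3/8 + (⅛)*66 = -3/8 + 33/4 = 63/8 ≈ 7.8750)
l(X) = -91/2 (l(X) = -(-13)*(-7)/2 = -½*91 = -91/2)
l(-557) - r*W(-9, -10)*(-100) = -91/2 - 63*(1/(-10) - 1*(-9))/8*(-100) = -91/2 - 63*(-⅒ + 9)/8*(-100) = -91/2 - (63/8)*(89/10)*(-100) = -91/2 - 5607*(-100)/80 = -91/2 - 1*(-28035/4) = -91/2 + 28035/4 = 27853/4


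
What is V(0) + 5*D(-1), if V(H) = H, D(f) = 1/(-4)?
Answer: -5/4 ≈ -1.2500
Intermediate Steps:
D(f) = -¼
V(0) + 5*D(-1) = 0 + 5*(-¼) = 0 - 5/4 = -5/4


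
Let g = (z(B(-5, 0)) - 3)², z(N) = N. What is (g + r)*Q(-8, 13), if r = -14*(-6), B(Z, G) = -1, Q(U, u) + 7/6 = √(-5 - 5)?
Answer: -350/3 + 100*I*√10 ≈ -116.67 + 316.23*I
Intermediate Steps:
Q(U, u) = -7/6 + I*√10 (Q(U, u) = -7/6 + √(-5 - 5) = -7/6 + √(-10) = -7/6 + I*√10)
g = 16 (g = (-1 - 3)² = (-4)² = 16)
r = 84
(g + r)*Q(-8, 13) = (16 + 84)*(-7/6 + I*√10) = 100*(-7/6 + I*√10) = -350/3 + 100*I*√10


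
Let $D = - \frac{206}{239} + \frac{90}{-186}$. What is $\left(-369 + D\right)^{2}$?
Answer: $\frac{7528943307664}{54893281} \approx 1.3716 \cdot 10^{5}$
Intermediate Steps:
$D = - \frac{9971}{7409}$ ($D = \left(-206\right) \frac{1}{239} + 90 \left(- \frac{1}{186}\right) = - \frac{206}{239} - \frac{15}{31} = - \frac{9971}{7409} \approx -1.3458$)
$\left(-369 + D\right)^{2} = \left(-369 - \frac{9971}{7409}\right)^{2} = \left(- \frac{2743892}{7409}\right)^{2} = \frac{7528943307664}{54893281}$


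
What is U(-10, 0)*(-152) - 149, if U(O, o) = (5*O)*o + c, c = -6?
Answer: 763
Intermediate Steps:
U(O, o) = -6 + 5*O*o (U(O, o) = (5*O)*o - 6 = 5*O*o - 6 = -6 + 5*O*o)
U(-10, 0)*(-152) - 149 = (-6 + 5*(-10)*0)*(-152) - 149 = (-6 + 0)*(-152) - 149 = -6*(-152) - 149 = 912 - 149 = 763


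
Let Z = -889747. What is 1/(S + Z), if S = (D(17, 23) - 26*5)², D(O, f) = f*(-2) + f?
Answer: -1/866338 ≈ -1.1543e-6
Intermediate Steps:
D(O, f) = -f (D(O, f) = -2*f + f = -f)
S = 23409 (S = (-1*23 - 26*5)² = (-23 - 130)² = (-153)² = 23409)
1/(S + Z) = 1/(23409 - 889747) = 1/(-866338) = -1/866338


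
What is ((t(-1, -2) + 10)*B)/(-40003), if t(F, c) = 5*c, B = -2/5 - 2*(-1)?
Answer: 0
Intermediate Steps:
B = 8/5 (B = -2*⅕ + 2 = -⅖ + 2 = 8/5 ≈ 1.6000)
((t(-1, -2) + 10)*B)/(-40003) = ((5*(-2) + 10)*(8/5))/(-40003) = ((-10 + 10)*(8/5))*(-1/40003) = (0*(8/5))*(-1/40003) = 0*(-1/40003) = 0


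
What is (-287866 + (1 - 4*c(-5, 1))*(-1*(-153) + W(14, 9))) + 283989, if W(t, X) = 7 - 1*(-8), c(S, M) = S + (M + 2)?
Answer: -2365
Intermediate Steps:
c(S, M) = 2 + M + S (c(S, M) = S + (2 + M) = 2 + M + S)
W(t, X) = 15 (W(t, X) = 7 + 8 = 15)
(-287866 + (1 - 4*c(-5, 1))*(-1*(-153) + W(14, 9))) + 283989 = (-287866 + (1 - 4*(2 + 1 - 5))*(-1*(-153) + 15)) + 283989 = (-287866 + (1 - 4*(-2))*(153 + 15)) + 283989 = (-287866 + (1 + 8)*168) + 283989 = (-287866 + 9*168) + 283989 = (-287866 + 1512) + 283989 = -286354 + 283989 = -2365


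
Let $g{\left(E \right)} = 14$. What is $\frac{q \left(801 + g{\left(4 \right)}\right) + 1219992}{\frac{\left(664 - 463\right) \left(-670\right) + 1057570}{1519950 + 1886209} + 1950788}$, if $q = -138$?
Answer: $\frac{628732671333}{1107449171032} \approx 0.56773$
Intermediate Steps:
$\frac{q \left(801 + g{\left(4 \right)}\right) + 1219992}{\frac{\left(664 - 463\right) \left(-670\right) + 1057570}{1519950 + 1886209} + 1950788} = \frac{- 138 \left(801 + 14\right) + 1219992}{\frac{\left(664 - 463\right) \left(-670\right) + 1057570}{1519950 + 1886209} + 1950788} = \frac{\left(-138\right) 815 + 1219992}{\frac{201 \left(-670\right) + 1057570}{3406159} + 1950788} = \frac{-112470 + 1219992}{\left(-134670 + 1057570\right) \frac{1}{3406159} + 1950788} = \frac{1107522}{922900 \cdot \frac{1}{3406159} + 1950788} = \frac{1107522}{\frac{922900}{3406159} + 1950788} = \frac{1107522}{\frac{6644695026192}{3406159}} = 1107522 \cdot \frac{3406159}{6644695026192} = \frac{628732671333}{1107449171032}$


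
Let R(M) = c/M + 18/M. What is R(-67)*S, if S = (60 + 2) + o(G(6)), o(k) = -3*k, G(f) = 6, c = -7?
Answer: -484/67 ≈ -7.2239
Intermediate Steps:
S = 44 (S = (60 + 2) - 3*6 = 62 - 18 = 44)
R(M) = 11/M (R(M) = -7/M + 18/M = 11/M)
R(-67)*S = (11/(-67))*44 = (11*(-1/67))*44 = -11/67*44 = -484/67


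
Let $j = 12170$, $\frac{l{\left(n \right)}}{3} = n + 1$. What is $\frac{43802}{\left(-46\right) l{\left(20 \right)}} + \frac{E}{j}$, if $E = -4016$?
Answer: $- \frac{136177177}{8817165} \approx -15.445$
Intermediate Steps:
$l{\left(n \right)} = 3 + 3 n$ ($l{\left(n \right)} = 3 \left(n + 1\right) = 3 \left(1 + n\right) = 3 + 3 n$)
$\frac{43802}{\left(-46\right) l{\left(20 \right)}} + \frac{E}{j} = \frac{43802}{\left(-46\right) \left(3 + 3 \cdot 20\right)} - \frac{4016}{12170} = \frac{43802}{\left(-46\right) \left(3 + 60\right)} - \frac{2008}{6085} = \frac{43802}{\left(-46\right) 63} - \frac{2008}{6085} = \frac{43802}{-2898} - \frac{2008}{6085} = 43802 \left(- \frac{1}{2898}\right) - \frac{2008}{6085} = - \frac{21901}{1449} - \frac{2008}{6085} = - \frac{136177177}{8817165}$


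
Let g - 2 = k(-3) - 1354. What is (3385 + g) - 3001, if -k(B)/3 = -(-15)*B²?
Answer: -1373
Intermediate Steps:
k(B) = -45*B² (k(B) = -(-9)*(-5*B²) = -45*B²)
g = -1757 (g = 2 + (-45*(-3)² - 1354) = 2 + (-45*9 - 1354) = 2 + (-405 - 1354) = 2 - 1759 = -1757)
(3385 + g) - 3001 = (3385 - 1757) - 3001 = 1628 - 3001 = -1373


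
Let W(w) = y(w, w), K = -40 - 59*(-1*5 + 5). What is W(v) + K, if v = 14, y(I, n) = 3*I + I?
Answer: 16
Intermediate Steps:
y(I, n) = 4*I
K = -40 (K = -40 - 59*(-5 + 5) = -40 - 59*0 = -40 + 0 = -40)
W(w) = 4*w
W(v) + K = 4*14 - 40 = 56 - 40 = 16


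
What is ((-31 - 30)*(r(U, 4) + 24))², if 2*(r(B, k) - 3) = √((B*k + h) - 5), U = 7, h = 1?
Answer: 2734935 + 200934*√6 ≈ 3.2271e+6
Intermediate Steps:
r(B, k) = 3 + √(-4 + B*k)/2 (r(B, k) = 3 + √((B*k + 1) - 5)/2 = 3 + √((1 + B*k) - 5)/2 = 3 + √(-4 + B*k)/2)
((-31 - 30)*(r(U, 4) + 24))² = ((-31 - 30)*((3 + √(-4 + 7*4)/2) + 24))² = (-61*((3 + √(-4 + 28)/2) + 24))² = (-61*((3 + √24/2) + 24))² = (-61*((3 + (2*√6)/2) + 24))² = (-61*((3 + √6) + 24))² = (-61*(27 + √6))² = (-1647 - 61*√6)²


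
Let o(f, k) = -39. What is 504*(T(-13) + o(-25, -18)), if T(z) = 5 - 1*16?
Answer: -25200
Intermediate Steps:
T(z) = -11 (T(z) = 5 - 16 = -11)
504*(T(-13) + o(-25, -18)) = 504*(-11 - 39) = 504*(-50) = -25200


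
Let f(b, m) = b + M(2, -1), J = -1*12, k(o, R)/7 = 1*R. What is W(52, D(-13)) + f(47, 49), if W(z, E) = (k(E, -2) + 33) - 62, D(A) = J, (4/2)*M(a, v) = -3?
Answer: 5/2 ≈ 2.5000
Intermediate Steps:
M(a, v) = -3/2 (M(a, v) = (1/2)*(-3) = -3/2)
k(o, R) = 7*R (k(o, R) = 7*(1*R) = 7*R)
J = -12
D(A) = -12
W(z, E) = -43 (W(z, E) = (7*(-2) + 33) - 62 = (-14 + 33) - 62 = 19 - 62 = -43)
f(b, m) = -3/2 + b (f(b, m) = b - 3/2 = -3/2 + b)
W(52, D(-13)) + f(47, 49) = -43 + (-3/2 + 47) = -43 + 91/2 = 5/2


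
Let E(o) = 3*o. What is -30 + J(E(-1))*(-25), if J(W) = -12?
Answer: 270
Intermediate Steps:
-30 + J(E(-1))*(-25) = -30 - 12*(-25) = -30 + 300 = 270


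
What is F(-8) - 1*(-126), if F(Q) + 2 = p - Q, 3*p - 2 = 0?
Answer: 398/3 ≈ 132.67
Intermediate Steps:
p = ⅔ (p = ⅔ + (⅓)*0 = ⅔ + 0 = ⅔ ≈ 0.66667)
F(Q) = -4/3 - Q (F(Q) = -2 + (⅔ - Q) = -4/3 - Q)
F(-8) - 1*(-126) = (-4/3 - 1*(-8)) - 1*(-126) = (-4/3 + 8) + 126 = 20/3 + 126 = 398/3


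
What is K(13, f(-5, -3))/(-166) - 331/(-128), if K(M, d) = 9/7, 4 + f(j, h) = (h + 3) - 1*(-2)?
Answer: 191735/74368 ≈ 2.5782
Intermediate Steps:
f(j, h) = 1 + h (f(j, h) = -4 + ((h + 3) - 1*(-2)) = -4 + ((3 + h) + 2) = -4 + (5 + h) = 1 + h)
K(M, d) = 9/7 (K(M, d) = 9*(⅐) = 9/7)
K(13, f(-5, -3))/(-166) - 331/(-128) = (9/7)/(-166) - 331/(-128) = (9/7)*(-1/166) - 331*(-1/128) = -9/1162 + 331/128 = 191735/74368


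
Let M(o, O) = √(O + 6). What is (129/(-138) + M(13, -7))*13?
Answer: -559/46 + 13*I ≈ -12.152 + 13.0*I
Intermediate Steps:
M(o, O) = √(6 + O)
(129/(-138) + M(13, -7))*13 = (129/(-138) + √(6 - 7))*13 = (129*(-1/138) + √(-1))*13 = (-43/46 + I)*13 = -559/46 + 13*I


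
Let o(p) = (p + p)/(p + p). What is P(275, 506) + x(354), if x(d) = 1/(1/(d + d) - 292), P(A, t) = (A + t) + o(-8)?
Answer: 161666062/206735 ≈ 782.00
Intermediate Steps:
o(p) = 1 (o(p) = (2*p)/((2*p)) = (2*p)*(1/(2*p)) = 1)
P(A, t) = 1 + A + t (P(A, t) = (A + t) + 1 = 1 + A + t)
x(d) = 1/(-292 + 1/(2*d)) (x(d) = 1/(1/(2*d) - 292) = 1/(-292 + 1/(2*d)))
P(275, 506) + x(354) = (1 + 275 + 506) - 2*354/(-1 + 584*354) = 782 - 2*354/(-1 + 206736) = 782 - 2*354/206735 = 782 - 2*354*1/206735 = 782 - 708/206735 = 161666062/206735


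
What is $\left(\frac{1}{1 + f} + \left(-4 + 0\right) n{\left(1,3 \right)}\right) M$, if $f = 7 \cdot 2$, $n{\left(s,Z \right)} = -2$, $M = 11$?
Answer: $\frac{1331}{15} \approx 88.733$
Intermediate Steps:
$f = 14$
$\left(\frac{1}{1 + f} + \left(-4 + 0\right) n{\left(1,3 \right)}\right) M = \left(\frac{1}{1 + 14} + \left(-4 + 0\right) \left(-2\right)\right) 11 = \left(\frac{1}{15} - -8\right) 11 = \left(\frac{1}{15} + 8\right) 11 = \frac{121}{15} \cdot 11 = \frac{1331}{15}$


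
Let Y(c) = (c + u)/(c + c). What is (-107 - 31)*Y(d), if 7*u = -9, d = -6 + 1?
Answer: -3036/35 ≈ -86.743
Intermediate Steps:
d = -5
u = -9/7 (u = (⅐)*(-9) = -9/7 ≈ -1.2857)
Y(c) = (-9/7 + c)/(2*c) (Y(c) = (c - 9/7)/(c + c) = (-9/7 + c)/((2*c)) = (-9/7 + c)*(1/(2*c)) = (-9/7 + c)/(2*c))
(-107 - 31)*Y(d) = (-107 - 31)*((1/14)*(-9 + 7*(-5))/(-5)) = -69*(-1)*(-9 - 35)/(7*5) = -69*(-1)*(-44)/(7*5) = -138*22/35 = -3036/35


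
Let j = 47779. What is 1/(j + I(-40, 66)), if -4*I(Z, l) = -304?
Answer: 1/47855 ≈ 2.0896e-5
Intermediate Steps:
I(Z, l) = 76 (I(Z, l) = -¼*(-304) = 76)
1/(j + I(-40, 66)) = 1/(47779 + 76) = 1/47855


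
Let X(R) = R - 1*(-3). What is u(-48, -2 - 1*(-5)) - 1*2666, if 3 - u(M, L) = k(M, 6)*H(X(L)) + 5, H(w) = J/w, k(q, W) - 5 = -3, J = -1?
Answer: -8003/3 ≈ -2667.7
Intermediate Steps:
X(R) = 3 + R (X(R) = R + 3 = 3 + R)
k(q, W) = 2 (k(q, W) = 5 - 3 = 2)
H(w) = -1/w
u(M, L) = -2 + 2/(3 + L) (u(M, L) = 3 - (2*(-1/(3 + L)) + 5) = 3 - (-2/(3 + L) + 5) = 3 - (5 - 2/(3 + L)) = 3 + (-5 + 2/(3 + L)) = -2 + 2/(3 + L))
u(-48, -2 - 1*(-5)) - 1*2666 = 2*(-2 - (-2 - 1*(-5)))/(3 + (-2 - 1*(-5))) - 1*2666 = 2*(-2 - (-2 + 5))/(3 + (-2 + 5)) - 2666 = 2*(-2 - 1*3)/(3 + 3) - 2666 = 2*(-2 - 3)/6 - 2666 = 2*(1/6)*(-5) - 2666 = -5/3 - 2666 = -8003/3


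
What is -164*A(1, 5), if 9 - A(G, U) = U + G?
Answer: -492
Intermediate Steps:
A(G, U) = 9 - G - U (A(G, U) = 9 - (U + G) = 9 - (G + U) = 9 + (-G - U) = 9 - G - U)
-164*A(1, 5) = -164*(9 - 1*1 - 1*5) = -164*(9 - 1 - 5) = -164*3 = -492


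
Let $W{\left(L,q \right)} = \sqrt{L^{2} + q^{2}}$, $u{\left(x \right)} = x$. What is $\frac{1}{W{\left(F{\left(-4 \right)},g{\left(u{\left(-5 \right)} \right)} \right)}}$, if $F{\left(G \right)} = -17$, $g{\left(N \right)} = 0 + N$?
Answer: $\frac{\sqrt{314}}{314} \approx 0.056433$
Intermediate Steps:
$g{\left(N \right)} = N$
$\frac{1}{W{\left(F{\left(-4 \right)},g{\left(u{\left(-5 \right)} \right)} \right)}} = \frac{1}{\sqrt{\left(-17\right)^{2} + \left(-5\right)^{2}}} = \frac{1}{\sqrt{289 + 25}} = \frac{1}{\sqrt{314}} = \frac{\sqrt{314}}{314}$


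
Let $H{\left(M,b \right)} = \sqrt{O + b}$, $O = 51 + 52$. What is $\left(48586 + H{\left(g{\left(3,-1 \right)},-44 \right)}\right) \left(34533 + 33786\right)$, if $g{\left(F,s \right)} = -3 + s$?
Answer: $3319346934 + 68319 \sqrt{59} \approx 3.3199 \cdot 10^{9}$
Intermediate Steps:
$O = 103$
$H{\left(M,b \right)} = \sqrt{103 + b}$
$\left(48586 + H{\left(g{\left(3,-1 \right)},-44 \right)}\right) \left(34533 + 33786\right) = \left(48586 + \sqrt{103 - 44}\right) \left(34533 + 33786\right) = \left(48586 + \sqrt{59}\right) 68319 = 3319346934 + 68319 \sqrt{59}$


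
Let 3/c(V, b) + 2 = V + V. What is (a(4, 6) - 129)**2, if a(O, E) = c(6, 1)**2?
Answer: 166177881/10000 ≈ 16618.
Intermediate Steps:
c(V, b) = 3/(-2 + 2*V) (c(V, b) = 3/(-2 + (V + V)) = 3/(-2 + 2*V))
a(O, E) = 9/100 (a(O, E) = (3/(2*(-1 + 6)))**2 = ((3/2)/5)**2 = ((3/2)*(1/5))**2 = (3/10)**2 = 9/100)
(a(4, 6) - 129)**2 = (9/100 - 129)**2 = (-12891/100)**2 = 166177881/10000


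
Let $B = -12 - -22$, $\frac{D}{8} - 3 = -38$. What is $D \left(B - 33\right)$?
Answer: $6440$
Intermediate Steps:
$D = -280$ ($D = 24 + 8 \left(-38\right) = 24 - 304 = -280$)
$B = 10$ ($B = -12 + 22 = 10$)
$D \left(B - 33\right) = - 280 \left(10 - 33\right) = \left(-280\right) \left(-23\right) = 6440$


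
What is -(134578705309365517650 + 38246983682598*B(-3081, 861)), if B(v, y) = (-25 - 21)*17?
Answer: -134548796168125726014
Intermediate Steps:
B(v, y) = -782 (B(v, y) = -46*17 = -782)
-(134578705309365517650 + 38246983682598*B(-3081, 861)) = -3965802/(1/((3518675 - 782)*9644199)) = -3965802/((1/9644199)/3517893) = -3965802/((1/3517893)*(1/9644199)) = -3965802/1/33927260152707 = -3965802*33927260152707 = -134548796168125726014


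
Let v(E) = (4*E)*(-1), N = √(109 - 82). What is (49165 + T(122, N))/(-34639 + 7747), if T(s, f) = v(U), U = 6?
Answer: -49141/26892 ≈ -1.8273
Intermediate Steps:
N = 3*√3 (N = √27 = 3*√3 ≈ 5.1962)
v(E) = -4*E
T(s, f) = -24 (T(s, f) = -4*6 = -24)
(49165 + T(122, N))/(-34639 + 7747) = (49165 - 24)/(-34639 + 7747) = 49141/(-26892) = 49141*(-1/26892) = -49141/26892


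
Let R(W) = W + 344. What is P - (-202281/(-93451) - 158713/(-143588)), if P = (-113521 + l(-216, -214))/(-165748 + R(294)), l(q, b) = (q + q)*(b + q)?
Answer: -4106934213570471/1107759494830340 ≈ -3.7074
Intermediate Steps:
l(q, b) = 2*q*(b + q) (l(q, b) = (2*q)*(b + q) = 2*q*(b + q))
R(W) = 344 + W
P = -72239/165110 (P = (-113521 + 2*(-216)*(-214 - 216))/(-165748 + (344 + 294)) = (-113521 + 2*(-216)*(-430))/(-165748 + 638) = (-113521 + 185760)/(-165110) = 72239*(-1/165110) = -72239/165110 ≈ -0.43752)
P - (-202281/(-93451) - 158713/(-143588)) = -72239/165110 - (-202281/(-93451) - 158713/(-143588)) = -72239/165110 - (-202281*(-1/93451) - 158713*(-1/143588)) = -72239/165110 - (202281/93451 + 158713/143588) = -72239/165110 - 1*43877012791/13418442188 = -72239/165110 - 43877012791/13418442188 = -4106934213570471/1107759494830340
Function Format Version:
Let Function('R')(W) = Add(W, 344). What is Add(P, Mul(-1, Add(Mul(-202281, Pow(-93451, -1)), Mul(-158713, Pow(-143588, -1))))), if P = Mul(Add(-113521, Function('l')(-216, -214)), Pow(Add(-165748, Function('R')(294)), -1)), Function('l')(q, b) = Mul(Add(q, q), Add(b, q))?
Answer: Rational(-4106934213570471, 1107759494830340) ≈ -3.7074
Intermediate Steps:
Function('l')(q, b) = Mul(2, q, Add(b, q)) (Function('l')(q, b) = Mul(Mul(2, q), Add(b, q)) = Mul(2, q, Add(b, q)))
Function('R')(W) = Add(344, W)
P = Rational(-72239, 165110) (P = Mul(Add(-113521, Mul(2, -216, Add(-214, -216))), Pow(Add(-165748, Add(344, 294)), -1)) = Mul(Add(-113521, Mul(2, -216, -430)), Pow(Add(-165748, 638), -1)) = Mul(Add(-113521, 185760), Pow(-165110, -1)) = Mul(72239, Rational(-1, 165110)) = Rational(-72239, 165110) ≈ -0.43752)
Add(P, Mul(-1, Add(Mul(-202281, Pow(-93451, -1)), Mul(-158713, Pow(-143588, -1))))) = Add(Rational(-72239, 165110), Mul(-1, Add(Mul(-202281, Pow(-93451, -1)), Mul(-158713, Pow(-143588, -1))))) = Add(Rational(-72239, 165110), Mul(-1, Add(Mul(-202281, Rational(-1, 93451)), Mul(-158713, Rational(-1, 143588))))) = Add(Rational(-72239, 165110), Mul(-1, Add(Rational(202281, 93451), Rational(158713, 143588)))) = Add(Rational(-72239, 165110), Mul(-1, Rational(43877012791, 13418442188))) = Add(Rational(-72239, 165110), Rational(-43877012791, 13418442188)) = Rational(-4106934213570471, 1107759494830340)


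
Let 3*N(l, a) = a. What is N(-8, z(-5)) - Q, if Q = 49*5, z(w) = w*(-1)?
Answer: -730/3 ≈ -243.33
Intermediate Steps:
z(w) = -w
N(l, a) = a/3
Q = 245
N(-8, z(-5)) - Q = (-1*(-5))/3 - 1*245 = (1/3)*5 - 245 = 5/3 - 245 = -730/3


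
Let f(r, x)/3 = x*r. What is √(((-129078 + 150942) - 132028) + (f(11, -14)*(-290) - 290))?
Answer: 3*√2614 ≈ 153.38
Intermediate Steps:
f(r, x) = 3*r*x (f(r, x) = 3*(x*r) = 3*(r*x) = 3*r*x)
√(((-129078 + 150942) - 132028) + (f(11, -14)*(-290) - 290)) = √(((-129078 + 150942) - 132028) + ((3*11*(-14))*(-290) - 290)) = √((21864 - 132028) + (-462*(-290) - 290)) = √(-110164 + (133980 - 290)) = √(-110164 + 133690) = √23526 = 3*√2614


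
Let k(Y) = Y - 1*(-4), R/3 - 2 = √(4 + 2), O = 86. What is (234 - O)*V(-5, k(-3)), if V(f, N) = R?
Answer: 888 + 444*√6 ≈ 1975.6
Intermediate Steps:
R = 6 + 3*√6 (R = 6 + 3*√(4 + 2) = 6 + 3*√6 ≈ 13.348)
k(Y) = 4 + Y (k(Y) = Y + 4 = 4 + Y)
V(f, N) = 6 + 3*√6
(234 - O)*V(-5, k(-3)) = (234 - 1*86)*(6 + 3*√6) = (234 - 86)*(6 + 3*√6) = 148*(6 + 3*√6) = 888 + 444*√6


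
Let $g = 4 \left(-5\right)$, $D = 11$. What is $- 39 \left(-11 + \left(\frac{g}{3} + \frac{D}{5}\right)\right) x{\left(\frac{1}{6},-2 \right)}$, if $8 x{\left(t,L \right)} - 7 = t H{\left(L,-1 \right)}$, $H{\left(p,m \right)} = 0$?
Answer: $\frac{2639}{5} \approx 527.8$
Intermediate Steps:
$g = -20$
$x{\left(t,L \right)} = \frac{7}{8}$ ($x{\left(t,L \right)} = \frac{7}{8} + \frac{t 0}{8} = \frac{7}{8} + \frac{1}{8} \cdot 0 = \frac{7}{8} + 0 = \frac{7}{8}$)
$- 39 \left(-11 + \left(\frac{g}{3} + \frac{D}{5}\right)\right) x{\left(\frac{1}{6},-2 \right)} = - 39 \left(-11 + \left(- \frac{20}{3} + \frac{11}{5}\right)\right) \frac{7}{8} = - 39 \left(-11 - \frac{67}{15}\right) \frac{7}{8} = \left(-39\right) \left(- \frac{232}{15}\right) \frac{7}{8} = \frac{3016}{5} \cdot \frac{7}{8} = \frac{2639}{5}$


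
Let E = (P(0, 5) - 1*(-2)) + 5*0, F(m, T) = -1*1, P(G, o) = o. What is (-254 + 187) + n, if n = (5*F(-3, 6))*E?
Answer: -102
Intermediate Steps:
F(m, T) = -1
E = 7 (E = (5 - 1*(-2)) + 5*0 = (5 + 2) + 0 = 7 + 0 = 7)
n = -35 (n = (5*(-1))*7 = -5*7 = -35)
(-254 + 187) + n = (-254 + 187) - 35 = -67 - 35 = -102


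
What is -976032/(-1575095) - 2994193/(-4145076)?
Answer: 515403837751/384052263660 ≈ 1.3420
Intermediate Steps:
-976032/(-1575095) - 2994193/(-4145076) = -976032*(-1/1575095) - 2994193*(-1/4145076) = 976032/1575095 + 176129/243828 = 515403837751/384052263660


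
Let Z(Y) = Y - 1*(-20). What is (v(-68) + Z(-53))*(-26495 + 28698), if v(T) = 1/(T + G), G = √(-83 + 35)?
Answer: -84949883/1168 - 2203*I*√3/1168 ≈ -72731.0 - 3.2669*I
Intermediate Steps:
G = 4*I*√3 (G = √(-48) = 4*I*√3 ≈ 6.9282*I)
v(T) = 1/(T + 4*I*√3)
Z(Y) = 20 + Y (Z(Y) = Y + 20 = 20 + Y)
(v(-68) + Z(-53))*(-26495 + 28698) = (1/(-68 + 4*I*√3) + (20 - 53))*(-26495 + 28698) = (1/(-68 + 4*I*√3) - 33)*2203 = (-33 + 1/(-68 + 4*I*√3))*2203 = -72699 + 2203/(-68 + 4*I*√3)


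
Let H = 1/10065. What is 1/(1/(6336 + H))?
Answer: 63771841/10065 ≈ 6336.0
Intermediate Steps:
H = 1/10065 ≈ 9.9354e-5
1/(1/(6336 + H)) = 1/(1/(6336 + 1/10065)) = 1/(1/(63771841/10065)) = 1/(10065/63771841) = 63771841/10065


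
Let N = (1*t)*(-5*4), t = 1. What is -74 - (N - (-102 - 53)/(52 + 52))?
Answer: -5771/104 ≈ -55.490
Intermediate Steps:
N = -20 (N = (1*1)*(-5*4) = 1*(-20) = -20)
-74 - (N - (-102 - 53)/(52 + 52)) = -74 - (-20 - (-102 - 53)/(52 + 52)) = -74 - (-20 - (-155)/104) = -74 - (-20 - 1*(-155/104)) = -74 - (-20 + 155/104) = -74 - 1*(-1925/104) = -74 + 1925/104 = -5771/104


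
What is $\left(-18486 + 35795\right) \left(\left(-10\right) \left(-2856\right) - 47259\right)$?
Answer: $-323660991$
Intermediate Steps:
$\left(-18486 + 35795\right) \left(\left(-10\right) \left(-2856\right) - 47259\right) = 17309 \left(28560 - 47259\right) = 17309 \left(-18699\right) = -323660991$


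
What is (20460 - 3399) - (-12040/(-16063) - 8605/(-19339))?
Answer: 5299498189102/310642357 ≈ 17060.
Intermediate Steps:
(20460 - 3399) - (-12040/(-16063) - 8605/(-19339)) = 17061 - (-12040*(-1/16063) - 8605*(-1/19339)) = 17061 - (12040/16063 + 8605/19339) = 17061 - 1*371063675/310642357 = 17061 - 371063675/310642357 = 5299498189102/310642357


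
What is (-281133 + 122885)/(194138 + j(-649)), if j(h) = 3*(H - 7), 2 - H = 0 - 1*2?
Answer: -158248/194129 ≈ -0.81517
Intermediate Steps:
H = 4 (H = 2 - (0 - 1*2) = 2 - (0 - 2) = 2 - 1*(-2) = 2 + 2 = 4)
j(h) = -9 (j(h) = 3*(4 - 7) = 3*(-3) = -9)
(-281133 + 122885)/(194138 + j(-649)) = (-281133 + 122885)/(194138 - 9) = -158248/194129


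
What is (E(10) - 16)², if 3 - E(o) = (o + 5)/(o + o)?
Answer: 3025/16 ≈ 189.06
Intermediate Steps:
E(o) = 3 - (5 + o)/(2*o) (E(o) = 3 - (o + 5)/(o + o) = 3 - (5 + o)/(2*o))
(E(10) - 16)² = ((5/2)*(-1 + 10)/10 - 16)² = ((5/2)*(⅒)*9 - 16)² = (9/4 - 16)² = (-55/4)² = 3025/16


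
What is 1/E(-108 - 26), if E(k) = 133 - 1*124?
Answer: ⅑ ≈ 0.11111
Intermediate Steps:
E(k) = 9 (E(k) = 133 - 124 = 9)
1/E(-108 - 26) = 1/9 = ⅑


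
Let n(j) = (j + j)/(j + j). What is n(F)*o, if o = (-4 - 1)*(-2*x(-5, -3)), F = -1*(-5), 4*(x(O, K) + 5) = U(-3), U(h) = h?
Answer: -115/2 ≈ -57.500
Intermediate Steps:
x(O, K) = -23/4 (x(O, K) = -5 + (¼)*(-3) = -5 - ¾ = -23/4)
F = 5
n(j) = 1 (n(j) = (2*j)/((2*j)) = (2*j)*(1/(2*j)) = 1)
o = -115/2 (o = (-4 - 1)*(-2*(-23/4)) = -5*23/2 = -115/2 ≈ -57.500)
n(F)*o = 1*(-115/2) = -115/2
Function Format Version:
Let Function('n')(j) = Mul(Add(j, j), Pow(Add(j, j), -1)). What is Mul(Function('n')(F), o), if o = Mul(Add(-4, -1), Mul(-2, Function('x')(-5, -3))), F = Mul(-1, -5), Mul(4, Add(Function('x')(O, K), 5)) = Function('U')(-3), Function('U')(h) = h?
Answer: Rational(-115, 2) ≈ -57.500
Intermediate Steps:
Function('x')(O, K) = Rational(-23, 4) (Function('x')(O, K) = Add(-5, Mul(Rational(1, 4), -3)) = Add(-5, Rational(-3, 4)) = Rational(-23, 4))
F = 5
Function('n')(j) = 1 (Function('n')(j) = Mul(Mul(2, j), Pow(Mul(2, j), -1)) = Mul(Mul(2, j), Mul(Rational(1, 2), Pow(j, -1))) = 1)
o = Rational(-115, 2) (o = Mul(Add(-4, -1), Mul(-2, Rational(-23, 4))) = Mul(-5, Rational(23, 2)) = Rational(-115, 2) ≈ -57.500)
Mul(Function('n')(F), o) = Mul(1, Rational(-115, 2)) = Rational(-115, 2)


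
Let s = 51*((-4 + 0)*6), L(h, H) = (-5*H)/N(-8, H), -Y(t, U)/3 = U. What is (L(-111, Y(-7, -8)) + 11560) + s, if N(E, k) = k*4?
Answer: 41339/4 ≈ 10335.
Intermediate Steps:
N(E, k) = 4*k
Y(t, U) = -3*U
L(h, H) = -5/4 (L(h, H) = (-5*H)/((4*H)) = (-5*H)*(1/(4*H)) = -5/4)
s = -1224 (s = 51*(-4*6) = 51*(-24) = -1224)
(L(-111, Y(-7, -8)) + 11560) + s = (-5/4 + 11560) - 1224 = 46235/4 - 1224 = 41339/4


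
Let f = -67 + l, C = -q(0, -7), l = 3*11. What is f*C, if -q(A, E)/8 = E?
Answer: 1904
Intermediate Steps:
l = 33
q(A, E) = -8*E
C = -56 (C = -(-8)*(-7) = -1*56 = -56)
f = -34 (f = -67 + 33 = -34)
f*C = -34*(-56) = 1904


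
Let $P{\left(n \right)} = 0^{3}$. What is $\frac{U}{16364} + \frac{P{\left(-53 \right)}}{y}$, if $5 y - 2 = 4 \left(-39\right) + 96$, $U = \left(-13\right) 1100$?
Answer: $- \frac{3575}{4091} \approx -0.87387$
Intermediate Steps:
$U = -14300$
$y = - \frac{58}{5}$ ($y = \frac{2}{5} + \frac{4 \left(-39\right) + 96}{5} = \frac{2}{5} + \frac{-156 + 96}{5} = \frac{2}{5} + \frac{1}{5} \left(-60\right) = \frac{2}{5} - 12 = - \frac{58}{5} \approx -11.6$)
$P{\left(n \right)} = 0$
$\frac{U}{16364} + \frac{P{\left(-53 \right)}}{y} = - \frac{14300}{16364} + \frac{0}{- \frac{58}{5}} = \left(-14300\right) \frac{1}{16364} + 0 \left(- \frac{5}{58}\right) = - \frac{3575}{4091} + 0 = - \frac{3575}{4091}$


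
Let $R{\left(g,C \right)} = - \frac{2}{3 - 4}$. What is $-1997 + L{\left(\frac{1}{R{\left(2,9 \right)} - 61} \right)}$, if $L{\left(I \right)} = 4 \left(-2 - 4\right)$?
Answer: $-2021$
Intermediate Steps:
$R{\left(g,C \right)} = 2$ ($R{\left(g,C \right)} = - \frac{2}{-1} = \left(-2\right) \left(-1\right) = 2$)
$L{\left(I \right)} = -24$ ($L{\left(I \right)} = 4 \left(-6\right) = -24$)
$-1997 + L{\left(\frac{1}{R{\left(2,9 \right)} - 61} \right)} = -1997 - 24 = -2021$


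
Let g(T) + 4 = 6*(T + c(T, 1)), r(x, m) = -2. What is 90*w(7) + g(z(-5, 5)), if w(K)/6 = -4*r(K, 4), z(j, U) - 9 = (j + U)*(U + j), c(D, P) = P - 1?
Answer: 4370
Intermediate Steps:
c(D, P) = -1 + P
z(j, U) = 9 + (U + j)² (z(j, U) = 9 + (j + U)*(U + j) = 9 + (U + j)*(U + j) = 9 + (U + j)²)
g(T) = -4 + 6*T (g(T) = -4 + 6*(T + (-1 + 1)) = -4 + 6*(T + 0) = -4 + 6*T)
w(K) = 48 (w(K) = 6*(-4*(-2)) = 6*8 = 48)
90*w(7) + g(z(-5, 5)) = 90*48 + (-4 + 6*(9 + (5 - 5)²)) = 4320 + (-4 + 6*(9 + 0²)) = 4320 + (-4 + 6*(9 + 0)) = 4320 + (-4 + 6*9) = 4320 + (-4 + 54) = 4320 + 50 = 4370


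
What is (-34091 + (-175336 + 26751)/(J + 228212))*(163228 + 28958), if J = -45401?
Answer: -399257342923932/60937 ≈ -6.5520e+9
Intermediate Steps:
(-34091 + (-175336 + 26751)/(J + 228212))*(163228 + 28958) = (-34091 + (-175336 + 26751)/(-45401 + 228212))*(163228 + 28958) = (-34091 - 148585/182811)*192186 = -6232358386/182811*192186 = -399257342923932/60937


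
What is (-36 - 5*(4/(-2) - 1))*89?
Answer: -1869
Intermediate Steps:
(-36 - 5*(4/(-2) - 1))*89 = (-36 - 5*(4*(-½) - 1))*89 = (-36 - 5*(-2 - 1))*89 = (-36 - 5*(-3))*89 = (-36 + 15)*89 = -21*89 = -1869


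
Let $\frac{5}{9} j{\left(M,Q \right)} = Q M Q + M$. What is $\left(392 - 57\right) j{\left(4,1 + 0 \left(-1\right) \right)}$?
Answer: $4824$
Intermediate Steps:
$j{\left(M,Q \right)} = \frac{9 M}{5} + \frac{9 M Q^{2}}{5}$ ($j{\left(M,Q \right)} = \frac{9 \left(Q M Q + M\right)}{5} = \frac{9 \left(M Q Q + M\right)}{5} = \frac{9 \left(M Q^{2} + M\right)}{5} = \frac{9 \left(M + M Q^{2}\right)}{5} = \frac{9 M}{5} + \frac{9 M Q^{2}}{5}$)
$\left(392 - 57\right) j{\left(4,1 + 0 \left(-1\right) \right)} = \left(392 - 57\right) \frac{9}{5} \cdot 4 \left(1 + \left(1 + 0 \left(-1\right)\right)^{2}\right) = 335 \cdot \frac{9}{5} \cdot 4 \left(1 + \left(1 + 0\right)^{2}\right) = 335 \cdot \frac{9}{5} \cdot 4 \left(1 + 1^{2}\right) = 335 \cdot \frac{9}{5} \cdot 4 \left(1 + 1\right) = 335 \cdot \frac{9}{5} \cdot 4 \cdot 2 = 335 \cdot \frac{72}{5} = 4824$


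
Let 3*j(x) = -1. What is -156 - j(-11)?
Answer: -467/3 ≈ -155.67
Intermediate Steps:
j(x) = -1/3 (j(x) = (1/3)*(-1) = -1/3)
-156 - j(-11) = -156 - 1*(-1/3) = -156 + 1/3 = -467/3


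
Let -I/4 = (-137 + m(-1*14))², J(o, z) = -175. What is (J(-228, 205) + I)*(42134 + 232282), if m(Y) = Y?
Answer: -25075859664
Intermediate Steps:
I = -91204 (I = -4*(-137 - 1*14)² = -4*(-137 - 14)² = -4*(-151)² = -4*22801 = -91204)
(J(-228, 205) + I)*(42134 + 232282) = (-175 - 91204)*(42134 + 232282) = -91379*274416 = -25075859664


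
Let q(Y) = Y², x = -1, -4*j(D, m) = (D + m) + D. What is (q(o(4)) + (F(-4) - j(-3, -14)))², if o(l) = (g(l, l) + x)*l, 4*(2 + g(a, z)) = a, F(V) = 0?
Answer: 3481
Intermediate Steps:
g(a, z) = -2 + a/4
j(D, m) = -D/2 - m/4 (j(D, m) = -((D + m) + D)/4 = -(m + 2*D)/4 = -D/2 - m/4)
o(l) = l*(-3 + l/4) (o(l) = ((-2 + l/4) - 1)*l = (-3 + l/4)*l = l*(-3 + l/4))
(q(o(4)) + (F(-4) - j(-3, -14)))² = (((¼)*4*(-12 + 4))² + (0 - (-½*(-3) - ¼*(-14))))² = (((¼)*4*(-8))² + (0 - (3/2 + 7/2)))² = ((-8)² + (0 - 1*5))² = (64 + (0 - 5))² = (64 - 5)² = 59² = 3481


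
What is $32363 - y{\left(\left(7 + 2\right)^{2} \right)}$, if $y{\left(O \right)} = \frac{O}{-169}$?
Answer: $\frac{5469428}{169} \approx 32363.0$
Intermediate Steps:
$y{\left(O \right)} = - \frac{O}{169}$ ($y{\left(O \right)} = O \left(- \frac{1}{169}\right) = - \frac{O}{169}$)
$32363 - y{\left(\left(7 + 2\right)^{2} \right)} = 32363 - - \frac{\left(7 + 2\right)^{2}}{169} = 32363 - - \frac{9^{2}}{169} = 32363 - \left(- \frac{1}{169}\right) 81 = 32363 - - \frac{81}{169} = 32363 + \frac{81}{169} = \frac{5469428}{169}$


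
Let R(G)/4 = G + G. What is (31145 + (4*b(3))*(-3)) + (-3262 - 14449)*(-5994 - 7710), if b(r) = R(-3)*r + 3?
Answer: 242743517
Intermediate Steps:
R(G) = 8*G (R(G) = 4*(G + G) = 4*(2*G) = 8*G)
b(r) = 3 - 24*r (b(r) = (8*(-3))*r + 3 = -24*r + 3 = 3 - 24*r)
(31145 + (4*b(3))*(-3)) + (-3262 - 14449)*(-5994 - 7710) = (31145 + (4*(3 - 24*3))*(-3)) + (-3262 - 14449)*(-5994 - 7710) = (31145 + (4*(3 - 72))*(-3)) - 17711*(-13704) = (31145 + (4*(-69))*(-3)) + 242711544 = (31145 - 276*(-3)) + 242711544 = (31145 + 828) + 242711544 = 31973 + 242711544 = 242743517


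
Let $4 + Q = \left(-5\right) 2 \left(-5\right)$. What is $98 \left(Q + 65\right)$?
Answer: $10878$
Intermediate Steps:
$Q = 46$ ($Q = -4 + \left(-5\right) 2 \left(-5\right) = -4 - -50 = -4 + 50 = 46$)
$98 \left(Q + 65\right) = 98 \left(46 + 65\right) = 98 \cdot 111 = 10878$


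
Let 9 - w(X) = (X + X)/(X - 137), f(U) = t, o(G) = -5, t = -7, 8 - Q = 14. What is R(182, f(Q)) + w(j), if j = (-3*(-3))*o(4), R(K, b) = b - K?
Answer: -16425/91 ≈ -180.49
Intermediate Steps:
Q = -6 (Q = 8 - 1*14 = 8 - 14 = -6)
f(U) = -7
j = -45 (j = -3*(-3)*(-5) = 9*(-5) = -45)
w(X) = 9 - 2*X/(-137 + X) (w(X) = 9 - (X + X)/(X - 137) = 9 - 2*X/(-137 + X))
R(182, f(Q)) + w(j) = (-7 - 1*182) + (-1233 + 7*(-45))/(-137 - 45) = (-7 - 182) + (-1233 - 315)/(-182) = -189 - 1/182*(-1548) = -189 + 774/91 = -16425/91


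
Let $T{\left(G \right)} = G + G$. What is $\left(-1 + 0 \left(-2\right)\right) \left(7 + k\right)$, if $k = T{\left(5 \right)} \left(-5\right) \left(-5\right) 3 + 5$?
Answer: $-762$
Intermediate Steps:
$T{\left(G \right)} = 2 G$
$k = 755$ ($k = 2 \cdot 5 \left(-5\right) \left(-5\right) 3 + 5 = 10 \cdot 25 \cdot 3 + 5 = 10 \cdot 75 + 5 = 750 + 5 = 755$)
$\left(-1 + 0 \left(-2\right)\right) \left(7 + k\right) = \left(-1 + 0 \left(-2\right)\right) \left(7 + 755\right) = \left(-1 + 0\right) 762 = \left(-1\right) 762 = -762$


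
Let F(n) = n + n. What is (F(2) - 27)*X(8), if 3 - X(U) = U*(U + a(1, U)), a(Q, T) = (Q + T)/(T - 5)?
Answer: 1955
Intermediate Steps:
a(Q, T) = (Q + T)/(-5 + T)
F(n) = 2*n
X(U) = 3 - U*(U + (1 + U)/(-5 + U))
(F(2) - 27)*X(8) = (2*2 - 27)*(((-5 + 8)*(3 - 1*8²) - 1*8*(1 + 8))/(-5 + 8)) = (4 - 27)*((3*(3 - 1*64) - 1*8*9)/3) = -23*(3*(3 - 64) - 72)/3 = -23*(3*(-61) - 72)/3 = -23*(-183 - 72)/3 = -23*(-255)/3 = -23*(-85) = 1955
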